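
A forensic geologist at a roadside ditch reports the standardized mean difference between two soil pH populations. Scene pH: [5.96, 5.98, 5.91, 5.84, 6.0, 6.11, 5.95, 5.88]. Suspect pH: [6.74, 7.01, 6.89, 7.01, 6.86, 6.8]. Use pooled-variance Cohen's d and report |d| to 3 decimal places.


Pooled-variance Cohen's d for soil pH comparison:
Scene mean = 47.63 / 8 = 5.95375
Suspect mean = 41.31 / 6 = 6.885
Scene sample variance s_s^2 = 0.006798
Suspect sample variance s_c^2 = 0.01203
Pooled variance = ((n_s-1)*s_s^2 + (n_c-1)*s_c^2) / (n_s + n_c - 2) = 0.008978
Pooled SD = sqrt(0.008978) = 0.094752
Mean difference = -0.93125
|d| = |-0.93125| / 0.094752 = 9.828

9.828


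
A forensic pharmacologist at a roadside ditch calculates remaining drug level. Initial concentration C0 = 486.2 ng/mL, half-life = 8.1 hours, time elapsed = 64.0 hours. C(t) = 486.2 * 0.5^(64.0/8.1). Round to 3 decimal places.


Drug concentration decay:
Number of half-lives = t / t_half = 64.0 / 8.1 = 7.901235
Decay factor = 0.5^7.901235 = 0.00418303
C(t) = 486.2 * 0.00418303 = 2.034 ng/mL

2.034


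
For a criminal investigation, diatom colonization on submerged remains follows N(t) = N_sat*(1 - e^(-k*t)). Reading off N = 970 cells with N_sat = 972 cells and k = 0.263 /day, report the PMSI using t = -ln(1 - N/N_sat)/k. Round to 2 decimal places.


PMSI from diatom colonization curve:
N / N_sat = 970 / 972 = 0.997942
1 - N/N_sat = 0.002058
ln(1 - N/N_sat) = -6.186021
t = -ln(1 - N/N_sat) / k = -(-6.186021) / 0.263 = 23.52 days

23.52


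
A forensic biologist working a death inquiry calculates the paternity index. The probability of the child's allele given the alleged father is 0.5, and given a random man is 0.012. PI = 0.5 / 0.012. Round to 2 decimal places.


Paternity Index calculation:
PI = P(allele|father) / P(allele|random)
PI = 0.5 / 0.012
PI = 41.67

41.67


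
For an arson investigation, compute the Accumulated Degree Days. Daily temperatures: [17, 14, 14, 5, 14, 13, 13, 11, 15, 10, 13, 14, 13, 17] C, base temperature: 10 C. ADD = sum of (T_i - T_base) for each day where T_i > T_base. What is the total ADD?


Computing ADD day by day:
Day 1: max(0, 17 - 10) = 7
Day 2: max(0, 14 - 10) = 4
Day 3: max(0, 14 - 10) = 4
Day 4: max(0, 5 - 10) = 0
Day 5: max(0, 14 - 10) = 4
Day 6: max(0, 13 - 10) = 3
Day 7: max(0, 13 - 10) = 3
Day 8: max(0, 11 - 10) = 1
Day 9: max(0, 15 - 10) = 5
Day 10: max(0, 10 - 10) = 0
Day 11: max(0, 13 - 10) = 3
Day 12: max(0, 14 - 10) = 4
Day 13: max(0, 13 - 10) = 3
Day 14: max(0, 17 - 10) = 7
Total ADD = 48

48


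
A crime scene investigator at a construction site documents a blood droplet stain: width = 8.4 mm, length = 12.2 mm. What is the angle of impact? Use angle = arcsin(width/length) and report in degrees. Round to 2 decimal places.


Blood spatter impact angle calculation:
width / length = 8.4 / 12.2 = 0.688525
angle = arcsin(0.688525)
angle = 43.51 degrees

43.51


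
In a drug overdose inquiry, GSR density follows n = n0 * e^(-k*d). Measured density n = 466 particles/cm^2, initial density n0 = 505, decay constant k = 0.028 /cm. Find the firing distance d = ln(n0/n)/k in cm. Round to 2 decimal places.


GSR distance calculation:
n0/n = 505 / 466 = 1.083691
ln(n0/n) = 0.080373
d = 0.080373 / 0.028 = 2.87 cm

2.87


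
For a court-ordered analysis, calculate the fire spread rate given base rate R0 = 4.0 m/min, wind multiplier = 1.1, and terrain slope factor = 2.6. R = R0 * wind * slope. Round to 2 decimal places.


Fire spread rate calculation:
R = R0 * wind_factor * slope_factor
= 4.0 * 1.1 * 2.6
= 4.4 * 2.6
= 11.44 m/min

11.44


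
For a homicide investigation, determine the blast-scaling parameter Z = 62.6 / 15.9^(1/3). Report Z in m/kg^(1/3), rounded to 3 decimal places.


Scaled distance calculation:
W^(1/3) = 15.9^(1/3) = 2.514581
Z = R / W^(1/3) = 62.6 / 2.514581
Z = 24.895 m/kg^(1/3)

24.895


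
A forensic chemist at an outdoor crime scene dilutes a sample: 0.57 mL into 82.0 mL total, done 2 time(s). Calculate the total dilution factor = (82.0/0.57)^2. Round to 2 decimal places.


Dilution factor calculation:
Single dilution = V_total / V_sample = 82.0 / 0.57 ≈ 143.859649
Number of dilutions = 2
Total DF = (82.0 / 0.57)^2 (full precision, rounded at the end) = 20695.60

20695.60


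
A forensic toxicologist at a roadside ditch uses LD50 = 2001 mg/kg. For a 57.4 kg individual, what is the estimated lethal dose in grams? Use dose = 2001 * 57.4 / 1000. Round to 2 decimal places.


Lethal dose calculation:
Lethal dose = LD50 * body_weight / 1000
= 2001 * 57.4 / 1000
= 114857.4 / 1000
= 114.86 g

114.86


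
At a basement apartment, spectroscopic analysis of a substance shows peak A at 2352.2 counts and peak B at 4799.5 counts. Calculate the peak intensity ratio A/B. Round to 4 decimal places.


Spectral peak ratio:
Peak A = 2352.2 counts
Peak B = 4799.5 counts
Ratio = 2352.2 / 4799.5 = 0.4901

0.4901


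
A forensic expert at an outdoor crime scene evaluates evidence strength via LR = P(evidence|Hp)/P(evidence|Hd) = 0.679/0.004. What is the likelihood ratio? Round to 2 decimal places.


Likelihood ratio calculation:
LR = P(E|Hp) / P(E|Hd)
LR = 0.679 / 0.004
LR = 169.75

169.75


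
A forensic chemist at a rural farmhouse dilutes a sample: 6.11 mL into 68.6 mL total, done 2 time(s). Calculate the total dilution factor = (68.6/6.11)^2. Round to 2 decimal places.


Dilution factor calculation:
Single dilution = V_total / V_sample = 68.6 / 6.11 ≈ 11.227496
Number of dilutions = 2
Total DF = (68.6 / 6.11)^2 (full precision, rounded at the end) = 126.06

126.06


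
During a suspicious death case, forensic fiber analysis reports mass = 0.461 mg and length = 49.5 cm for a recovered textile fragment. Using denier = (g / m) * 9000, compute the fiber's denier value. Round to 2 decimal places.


Denier calculation:
Mass in grams = 0.461 mg / 1000 = 0.000461 g
Length in meters = 49.5 cm / 100 = 0.495 m
Linear density = mass / length = 0.000461 / 0.495 = 0.00093131 g/m
Denier = (g/m) * 9000 = 0.00093131 * 9000 = 8.38

8.38


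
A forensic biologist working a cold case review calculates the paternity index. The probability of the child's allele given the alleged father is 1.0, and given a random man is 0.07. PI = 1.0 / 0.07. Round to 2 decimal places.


Paternity Index calculation:
PI = P(allele|father) / P(allele|random)
PI = 1.0 / 0.07
PI = 14.29

14.29


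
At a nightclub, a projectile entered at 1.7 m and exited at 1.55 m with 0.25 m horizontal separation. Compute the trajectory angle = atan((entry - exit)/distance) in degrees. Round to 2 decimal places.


Bullet trajectory angle:
Height difference = 1.7 - 1.55 = 0.15 m
angle = atan(0.15 / 0.25)
angle = atan(0.6)
angle = 30.96 degrees

30.96


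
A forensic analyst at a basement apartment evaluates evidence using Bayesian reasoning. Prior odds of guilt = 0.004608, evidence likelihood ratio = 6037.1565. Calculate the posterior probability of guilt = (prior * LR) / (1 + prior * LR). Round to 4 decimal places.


Bayesian evidence evaluation:
Posterior odds = prior_odds * LR = 0.004608 * 6037.1565 = 27.81922
Posterior probability = posterior_odds / (1 + posterior_odds)
= 27.81922 / (1 + 27.81922)
= 27.81922 / 28.81922
= 0.9653

0.9653


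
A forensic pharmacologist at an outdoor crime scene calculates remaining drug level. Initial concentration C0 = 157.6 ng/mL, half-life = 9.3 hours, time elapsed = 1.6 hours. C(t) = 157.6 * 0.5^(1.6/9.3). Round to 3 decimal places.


Drug concentration decay:
Number of half-lives = t / t_half = 1.6 / 9.3 = 0.172043
Decay factor = 0.5^0.172043 = 0.88758488
C(t) = 157.6 * 0.88758488 = 139.883 ng/mL

139.883


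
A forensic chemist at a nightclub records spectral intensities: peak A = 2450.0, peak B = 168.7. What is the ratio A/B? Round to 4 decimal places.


Spectral peak ratio:
Peak A = 2450.0 counts
Peak B = 168.7 counts
Ratio = 2450.0 / 168.7 = 14.5228

14.5228


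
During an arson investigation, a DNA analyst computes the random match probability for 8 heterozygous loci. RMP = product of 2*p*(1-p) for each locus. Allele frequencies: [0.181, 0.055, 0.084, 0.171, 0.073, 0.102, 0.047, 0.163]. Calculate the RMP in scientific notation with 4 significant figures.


Computing RMP for 8 loci:
Locus 1: 2 * 0.181 * 0.819 = 0.296478
Locus 2: 2 * 0.055 * 0.945 = 0.10395
Locus 3: 2 * 0.084 * 0.916 = 0.153888
Locus 4: 2 * 0.171 * 0.829 = 0.283518
Locus 5: 2 * 0.073 * 0.927 = 0.135342
Locus 6: 2 * 0.102 * 0.898 = 0.183192
Locus 7: 2 * 0.047 * 0.953 = 0.089582
Locus 8: 2 * 0.163 * 0.837 = 0.272862
RMP = 8.149e-07

8.149e-07


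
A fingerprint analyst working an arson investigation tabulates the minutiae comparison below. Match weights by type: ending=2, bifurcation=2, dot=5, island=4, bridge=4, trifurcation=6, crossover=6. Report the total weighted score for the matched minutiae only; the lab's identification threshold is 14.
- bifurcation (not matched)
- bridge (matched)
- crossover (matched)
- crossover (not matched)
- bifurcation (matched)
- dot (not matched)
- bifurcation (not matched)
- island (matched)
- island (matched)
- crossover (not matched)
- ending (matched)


Weighted minutiae match score:
  bifurcation: not matched, +0
  bridge: matched, +4 (running total 4)
  crossover: matched, +6 (running total 10)
  crossover: not matched, +0
  bifurcation: matched, +2 (running total 12)
  dot: not matched, +0
  bifurcation: not matched, +0
  island: matched, +4 (running total 16)
  island: matched, +4 (running total 20)
  crossover: not matched, +0
  ending: matched, +2 (running total 22)
Total score = 22
Threshold = 14; verdict = identification

22


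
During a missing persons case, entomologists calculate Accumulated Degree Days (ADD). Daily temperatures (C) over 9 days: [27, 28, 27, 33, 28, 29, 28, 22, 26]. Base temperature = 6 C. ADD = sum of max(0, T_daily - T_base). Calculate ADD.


Computing ADD day by day:
Day 1: max(0, 27 - 6) = 21
Day 2: max(0, 28 - 6) = 22
Day 3: max(0, 27 - 6) = 21
Day 4: max(0, 33 - 6) = 27
Day 5: max(0, 28 - 6) = 22
Day 6: max(0, 29 - 6) = 23
Day 7: max(0, 28 - 6) = 22
Day 8: max(0, 22 - 6) = 16
Day 9: max(0, 26 - 6) = 20
Total ADD = 194

194


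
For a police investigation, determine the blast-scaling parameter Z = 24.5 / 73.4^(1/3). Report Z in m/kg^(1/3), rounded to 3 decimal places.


Scaled distance calculation:
W^(1/3) = 73.4^(1/3) = 4.186959
Z = R / W^(1/3) = 24.5 / 4.186959
Z = 5.852 m/kg^(1/3)

5.852


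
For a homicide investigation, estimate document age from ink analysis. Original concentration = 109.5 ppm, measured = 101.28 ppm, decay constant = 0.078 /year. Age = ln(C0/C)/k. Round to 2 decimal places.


Document age estimation:
C0/C = 109.5 / 101.28 = 1.081161
ln(C0/C) = 0.078035
t = 0.078035 / 0.078 = 1.00 years

1.00


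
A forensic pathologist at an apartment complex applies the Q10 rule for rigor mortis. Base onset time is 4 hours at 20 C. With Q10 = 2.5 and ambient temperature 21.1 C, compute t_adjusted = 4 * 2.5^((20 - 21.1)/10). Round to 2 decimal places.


Rigor mortis time adjustment:
Exponent = (T_ref - T_actual) / 10 = (20 - 21.1) / 10 = -0.11
Q10 factor = 2.5^-0.11 = 0.90412
t_adjusted = 4 * 0.90412 = 3.62 hours

3.62


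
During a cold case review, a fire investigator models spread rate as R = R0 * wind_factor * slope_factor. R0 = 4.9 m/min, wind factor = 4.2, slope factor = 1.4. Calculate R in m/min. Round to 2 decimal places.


Fire spread rate calculation:
R = R0 * wind_factor * slope_factor
= 4.9 * 4.2 * 1.4
= 20.58 * 1.4
= 28.81 m/min

28.81


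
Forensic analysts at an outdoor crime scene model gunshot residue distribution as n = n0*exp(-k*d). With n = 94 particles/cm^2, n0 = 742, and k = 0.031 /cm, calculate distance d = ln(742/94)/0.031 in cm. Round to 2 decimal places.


GSR distance calculation:
n0/n = 742 / 94 = 7.893617
ln(n0/n) = 2.066054
d = 2.066054 / 0.031 = 66.65 cm

66.65


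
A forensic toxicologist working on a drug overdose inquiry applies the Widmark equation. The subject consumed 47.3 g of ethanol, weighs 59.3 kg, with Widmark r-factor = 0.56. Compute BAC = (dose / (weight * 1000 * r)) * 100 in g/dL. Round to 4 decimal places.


Applying the Widmark formula:
BAC = (dose_g / (body_wt * 1000 * r)) * 100
Denominator = 59.3 * 1000 * 0.56 = 33208
BAC = (47.3 / 33208) * 100
BAC = 0.1424 g/dL

0.1424


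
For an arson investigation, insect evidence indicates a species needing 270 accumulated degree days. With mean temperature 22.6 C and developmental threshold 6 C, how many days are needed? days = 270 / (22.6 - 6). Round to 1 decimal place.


Insect development time:
Effective temperature = avg_temp - T_base = 22.6 - 6 = 16.6 C
Days = ADD / effective_temp = 270 / 16.6 = 16.3 days

16.3


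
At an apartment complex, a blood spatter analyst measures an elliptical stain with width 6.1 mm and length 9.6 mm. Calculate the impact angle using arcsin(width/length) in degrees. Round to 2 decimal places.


Blood spatter impact angle calculation:
width / length = 6.1 / 9.6 = 0.635417
angle = arcsin(0.635417)
angle = 39.45 degrees

39.45


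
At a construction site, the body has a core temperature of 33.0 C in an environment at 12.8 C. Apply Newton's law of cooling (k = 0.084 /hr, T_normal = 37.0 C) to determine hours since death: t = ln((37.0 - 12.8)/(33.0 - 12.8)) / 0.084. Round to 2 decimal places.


Using Newton's law of cooling:
t = ln((T_normal - T_ambient) / (T_body - T_ambient)) / k
T_normal - T_ambient = 24.2
T_body - T_ambient = 20.2
Ratio = 1.19802
ln(ratio) = 0.18067
t = 0.18067 / 0.084 = 2.15 hours

2.15


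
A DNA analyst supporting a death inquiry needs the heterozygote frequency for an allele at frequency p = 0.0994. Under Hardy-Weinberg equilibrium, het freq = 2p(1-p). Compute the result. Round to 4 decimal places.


Hardy-Weinberg heterozygote frequency:
q = 1 - p = 1 - 0.0994 = 0.9006
2pq = 2 * 0.0994 * 0.9006 = 0.1790

0.1790


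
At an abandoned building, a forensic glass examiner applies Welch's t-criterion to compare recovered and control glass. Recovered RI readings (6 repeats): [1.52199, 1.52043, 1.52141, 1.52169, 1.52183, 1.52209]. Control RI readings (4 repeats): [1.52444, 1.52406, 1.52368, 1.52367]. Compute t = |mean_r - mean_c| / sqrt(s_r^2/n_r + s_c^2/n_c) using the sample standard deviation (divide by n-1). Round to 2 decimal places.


Welch's t-criterion for glass RI comparison:
Recovered mean = sum / n_r = 9.12944 / 6 = 1.5215733
Control mean = sum / n_c = 6.09585 / 4 = 1.5239625
Recovered sample variance s_r^2 = 3.70787e-07
Control sample variance s_c^2 = 1.34292e-07
Welch SE (unpooled) = sqrt(s_r^2/n_r + s_c^2/n_c) = sqrt(6.17978e-08 + 3.35729e-08) = sqrt(9.53707e-08) = 0.000308821
|mean_r - mean_c| = 0.00238917
t = 0.00238917 / 0.000308821 = 7.74

7.74


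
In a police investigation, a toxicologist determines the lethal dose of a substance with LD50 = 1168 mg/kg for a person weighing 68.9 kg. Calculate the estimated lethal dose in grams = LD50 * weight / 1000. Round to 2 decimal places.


Lethal dose calculation:
Lethal dose = LD50 * body_weight / 1000
= 1168 * 68.9 / 1000
= 80475.2 / 1000
= 80.48 g

80.48


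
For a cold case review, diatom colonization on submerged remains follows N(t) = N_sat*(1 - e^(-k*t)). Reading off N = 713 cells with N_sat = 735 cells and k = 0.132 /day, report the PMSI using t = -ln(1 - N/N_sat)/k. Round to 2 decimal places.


PMSI from diatom colonization curve:
N / N_sat = 713 / 735 = 0.970068
1 - N/N_sat = 0.029932
ln(1 - N/N_sat) = -3.508827
t = -ln(1 - N/N_sat) / k = -(-3.508827) / 0.132 = 26.58 days

26.58


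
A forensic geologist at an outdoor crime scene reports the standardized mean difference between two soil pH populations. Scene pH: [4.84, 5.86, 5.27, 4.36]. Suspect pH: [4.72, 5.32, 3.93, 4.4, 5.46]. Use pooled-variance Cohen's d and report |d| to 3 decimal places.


Pooled-variance Cohen's d for soil pH comparison:
Scene mean = 20.33 / 4 = 5.0825
Suspect mean = 23.83 / 5 = 4.766
Scene sample variance s_s^2 = 0.406825
Suspect sample variance s_c^2 = 0.40588
Pooled variance = ((n_s-1)*s_s^2 + (n_c-1)*s_c^2) / (n_s + n_c - 2) = 0.406285
Pooled SD = sqrt(0.406285) = 0.637405
Mean difference = 0.3165
|d| = |0.3165| / 0.637405 = 0.497

0.497


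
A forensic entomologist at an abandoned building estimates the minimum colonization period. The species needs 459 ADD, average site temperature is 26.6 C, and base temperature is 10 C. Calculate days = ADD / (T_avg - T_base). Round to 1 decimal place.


Insect development time:
Effective temperature = avg_temp - T_base = 26.6 - 10 = 16.6 C
Days = ADD / effective_temp = 459 / 16.6 = 27.7 days

27.7


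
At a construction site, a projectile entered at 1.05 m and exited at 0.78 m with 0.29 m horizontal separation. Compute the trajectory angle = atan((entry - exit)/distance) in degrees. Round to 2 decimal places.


Bullet trajectory angle:
Height difference = 1.05 - 0.78 = 0.27 m
angle = atan(0.27 / 0.29)
angle = atan(0.931034)
angle = 42.95 degrees

42.95


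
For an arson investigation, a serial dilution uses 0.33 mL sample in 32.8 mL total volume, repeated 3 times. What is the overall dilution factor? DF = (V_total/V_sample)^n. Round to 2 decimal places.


Dilution factor calculation:
Single dilution = V_total / V_sample = 32.8 / 0.33 ≈ 99.393939
Number of dilutions = 3
Total DF = (32.8 / 0.33)^3 (full precision, rounded at the end) = 981928.15

981928.15


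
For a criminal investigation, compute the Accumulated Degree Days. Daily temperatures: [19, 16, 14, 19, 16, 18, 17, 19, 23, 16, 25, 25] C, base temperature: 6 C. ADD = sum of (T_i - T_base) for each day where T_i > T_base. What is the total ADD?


Computing ADD day by day:
Day 1: max(0, 19 - 6) = 13
Day 2: max(0, 16 - 6) = 10
Day 3: max(0, 14 - 6) = 8
Day 4: max(0, 19 - 6) = 13
Day 5: max(0, 16 - 6) = 10
Day 6: max(0, 18 - 6) = 12
Day 7: max(0, 17 - 6) = 11
Day 8: max(0, 19 - 6) = 13
Day 9: max(0, 23 - 6) = 17
Day 10: max(0, 16 - 6) = 10
Day 11: max(0, 25 - 6) = 19
Day 12: max(0, 25 - 6) = 19
Total ADD = 155

155


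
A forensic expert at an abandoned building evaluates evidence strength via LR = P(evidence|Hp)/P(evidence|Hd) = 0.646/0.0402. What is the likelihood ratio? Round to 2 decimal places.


Likelihood ratio calculation:
LR = P(E|Hp) / P(E|Hd)
LR = 0.646 / 0.0402
LR = 16.07

16.07


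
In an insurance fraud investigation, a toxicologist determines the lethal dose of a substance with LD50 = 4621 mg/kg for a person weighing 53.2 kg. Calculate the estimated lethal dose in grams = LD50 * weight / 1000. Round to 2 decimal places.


Lethal dose calculation:
Lethal dose = LD50 * body_weight / 1000
= 4621 * 53.2 / 1000
= 245837.2 / 1000
= 245.84 g

245.84


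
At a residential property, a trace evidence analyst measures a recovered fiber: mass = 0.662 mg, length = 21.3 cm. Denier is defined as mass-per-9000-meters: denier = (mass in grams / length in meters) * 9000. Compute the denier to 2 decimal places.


Denier calculation:
Mass in grams = 0.662 mg / 1000 = 0.000662 g
Length in meters = 21.3 cm / 100 = 0.213 m
Linear density = mass / length = 0.000662 / 0.213 = 0.00310798 g/m
Denier = (g/m) * 9000 = 0.00310798 * 9000 = 27.97

27.97


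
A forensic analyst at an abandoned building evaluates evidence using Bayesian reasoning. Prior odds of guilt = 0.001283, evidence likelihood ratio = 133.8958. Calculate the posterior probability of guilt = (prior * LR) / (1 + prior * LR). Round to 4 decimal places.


Bayesian evidence evaluation:
Posterior odds = prior_odds * LR = 0.001283 * 133.8958 = 0.1717883
Posterior probability = posterior_odds / (1 + posterior_odds)
= 0.1717883 / (1 + 0.1717883)
= 0.1717883 / 1.1717883
= 0.1466

0.1466


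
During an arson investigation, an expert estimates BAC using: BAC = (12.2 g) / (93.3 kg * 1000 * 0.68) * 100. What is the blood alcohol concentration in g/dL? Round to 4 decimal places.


Applying the Widmark formula:
BAC = (dose_g / (body_wt * 1000 * r)) * 100
Denominator = 93.3 * 1000 * 0.68 = 63444
BAC = (12.2 / 63444) * 100
BAC = 0.0192 g/dL

0.0192


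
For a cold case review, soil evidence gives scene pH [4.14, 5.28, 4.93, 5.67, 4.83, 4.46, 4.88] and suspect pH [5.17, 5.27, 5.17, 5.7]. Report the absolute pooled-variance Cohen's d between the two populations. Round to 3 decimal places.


Pooled-variance Cohen's d for soil pH comparison:
Scene mean = 34.19 / 7 = 4.884286
Suspect mean = 21.31 / 4 = 5.3275
Scene sample variance s_s^2 = 0.252162
Suspect sample variance s_c^2 = 0.063892
Pooled variance = ((n_s-1)*s_s^2 + (n_c-1)*s_c^2) / (n_s + n_c - 2) = 0.189405
Pooled SD = sqrt(0.189405) = 0.435207
Mean difference = -0.443214
|d| = |-0.443214| / 0.435207 = 1.018

1.018


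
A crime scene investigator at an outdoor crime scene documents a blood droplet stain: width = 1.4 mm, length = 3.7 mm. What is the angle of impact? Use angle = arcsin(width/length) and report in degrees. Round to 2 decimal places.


Blood spatter impact angle calculation:
width / length = 1.4 / 3.7 = 0.378378
angle = arcsin(0.378378)
angle = 22.23 degrees

22.23


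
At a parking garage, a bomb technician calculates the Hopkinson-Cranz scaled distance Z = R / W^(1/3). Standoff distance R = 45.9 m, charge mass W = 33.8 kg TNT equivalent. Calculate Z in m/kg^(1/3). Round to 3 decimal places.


Scaled distance calculation:
W^(1/3) = 33.8^(1/3) = 3.233247
Z = R / W^(1/3) = 45.9 / 3.233247
Z = 14.196 m/kg^(1/3)

14.196


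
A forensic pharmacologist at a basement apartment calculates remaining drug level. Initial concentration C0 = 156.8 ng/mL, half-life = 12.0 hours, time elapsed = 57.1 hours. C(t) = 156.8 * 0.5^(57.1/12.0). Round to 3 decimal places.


Drug concentration decay:
Number of half-lives = t / t_half = 57.1 / 12.0 = 4.758333
Decay factor = 0.5^4.758333 = 0.03694869
C(t) = 156.8 * 0.03694869 = 5.794 ng/mL

5.794


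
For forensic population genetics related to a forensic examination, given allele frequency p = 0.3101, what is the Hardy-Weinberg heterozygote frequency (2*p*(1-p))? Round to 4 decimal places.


Hardy-Weinberg heterozygote frequency:
q = 1 - p = 1 - 0.3101 = 0.6899
2pq = 2 * 0.3101 * 0.6899 = 0.4279

0.4279


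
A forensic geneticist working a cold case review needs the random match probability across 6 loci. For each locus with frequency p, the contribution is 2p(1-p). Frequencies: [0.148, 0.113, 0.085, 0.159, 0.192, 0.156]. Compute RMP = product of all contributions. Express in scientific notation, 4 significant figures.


Computing RMP for 6 loci:
Locus 1: 2 * 0.148 * 0.852 = 0.252192
Locus 2: 2 * 0.113 * 0.887 = 0.200462
Locus 3: 2 * 0.085 * 0.915 = 0.15555
Locus 4: 2 * 0.159 * 0.841 = 0.267438
Locus 5: 2 * 0.192 * 0.808 = 0.310272
Locus 6: 2 * 0.156 * 0.844 = 0.263328
RMP = 1.718e-04

1.718e-04


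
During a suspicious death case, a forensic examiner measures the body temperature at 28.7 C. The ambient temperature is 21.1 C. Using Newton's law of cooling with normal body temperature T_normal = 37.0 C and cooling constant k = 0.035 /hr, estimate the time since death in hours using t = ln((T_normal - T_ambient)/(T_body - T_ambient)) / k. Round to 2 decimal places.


Using Newton's law of cooling:
t = ln((T_normal - T_ambient) / (T_body - T_ambient)) / k
T_normal - T_ambient = 15.9
T_body - T_ambient = 7.6
Ratio = 2.092105
ln(ratio) = 0.738171
t = 0.738171 / 0.035 = 21.09 hours

21.09


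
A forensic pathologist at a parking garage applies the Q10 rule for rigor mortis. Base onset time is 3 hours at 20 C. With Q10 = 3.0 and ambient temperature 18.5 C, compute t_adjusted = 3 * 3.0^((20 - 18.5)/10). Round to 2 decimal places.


Rigor mortis time adjustment:
Exponent = (T_ref - T_actual) / 10 = (20 - 18.5) / 10 = 0.15
Q10 factor = 3.0^0.15 = 1.17915
t_adjusted = 3 * 1.17915 = 3.54 hours

3.54


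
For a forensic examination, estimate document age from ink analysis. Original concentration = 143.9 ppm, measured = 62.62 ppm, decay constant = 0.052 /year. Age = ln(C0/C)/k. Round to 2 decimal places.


Document age estimation:
C0/C = 143.9 / 62.62 = 2.297988
ln(C0/C) = 0.832034
t = 0.832034 / 0.052 = 16.00 years

16.00


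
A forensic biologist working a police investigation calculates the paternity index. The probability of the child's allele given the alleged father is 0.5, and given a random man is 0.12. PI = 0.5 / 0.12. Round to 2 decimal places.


Paternity Index calculation:
PI = P(allele|father) / P(allele|random)
PI = 0.5 / 0.12
PI = 4.17

4.17


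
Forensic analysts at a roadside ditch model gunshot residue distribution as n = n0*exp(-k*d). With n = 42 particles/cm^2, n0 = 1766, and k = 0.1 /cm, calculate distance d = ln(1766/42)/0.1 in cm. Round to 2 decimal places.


GSR distance calculation:
n0/n = 1766 / 42 = 42.047619
ln(n0/n) = 3.738803
d = 3.738803 / 0.1 = 37.39 cm

37.39


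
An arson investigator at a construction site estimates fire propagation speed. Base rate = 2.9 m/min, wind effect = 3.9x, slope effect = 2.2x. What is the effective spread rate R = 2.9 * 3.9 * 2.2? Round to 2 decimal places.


Fire spread rate calculation:
R = R0 * wind_factor * slope_factor
= 2.9 * 3.9 * 2.2
= 11.31 * 2.2
= 24.88 m/min

24.88


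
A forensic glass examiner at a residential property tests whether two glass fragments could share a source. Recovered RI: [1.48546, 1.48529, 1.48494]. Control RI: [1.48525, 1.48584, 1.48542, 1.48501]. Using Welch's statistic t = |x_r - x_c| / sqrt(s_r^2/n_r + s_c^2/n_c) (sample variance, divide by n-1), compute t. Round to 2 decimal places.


Welch's t-criterion for glass RI comparison:
Recovered mean = sum / n_r = 4.45569 / 3 = 1.48523
Control mean = sum / n_c = 5.94152 / 4 = 1.48538
Recovered sample variance s_r^2 = 7.03e-08
Control sample variance s_c^2 = 1.22333e-07
Welch SE (unpooled) = sqrt(s_r^2/n_r + s_c^2/n_c) = sqrt(2.34333e-08 + 3.05833e-08) = sqrt(5.40166e-08) = 0.000232415
|mean_r - mean_c| = 0.00015
t = 0.00015 / 0.000232415 = 0.65

0.65


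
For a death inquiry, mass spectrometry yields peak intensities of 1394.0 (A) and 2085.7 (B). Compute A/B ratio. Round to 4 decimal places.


Spectral peak ratio:
Peak A = 1394.0 counts
Peak B = 2085.7 counts
Ratio = 1394.0 / 2085.7 = 0.6684

0.6684


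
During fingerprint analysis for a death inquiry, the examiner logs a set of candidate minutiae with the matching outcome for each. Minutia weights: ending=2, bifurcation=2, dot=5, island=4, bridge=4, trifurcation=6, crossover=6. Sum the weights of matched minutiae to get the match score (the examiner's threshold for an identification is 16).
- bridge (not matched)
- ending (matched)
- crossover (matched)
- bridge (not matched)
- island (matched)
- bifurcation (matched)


Weighted minutiae match score:
  bridge: not matched, +0
  ending: matched, +2 (running total 2)
  crossover: matched, +6 (running total 8)
  bridge: not matched, +0
  island: matched, +4 (running total 12)
  bifurcation: matched, +2 (running total 14)
Total score = 14
Threshold = 16; verdict = inconclusive

14


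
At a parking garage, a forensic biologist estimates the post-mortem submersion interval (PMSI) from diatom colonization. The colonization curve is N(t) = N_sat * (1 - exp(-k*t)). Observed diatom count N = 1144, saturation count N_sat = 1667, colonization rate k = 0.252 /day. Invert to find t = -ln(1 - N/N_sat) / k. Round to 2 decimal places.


PMSI from diatom colonization curve:
N / N_sat = 1144 / 1667 = 0.686263
1 - N/N_sat = 0.313737
ln(1 - N/N_sat) = -1.1592
t = -ln(1 - N/N_sat) / k = -(-1.1592) / 0.252 = 4.60 days

4.60


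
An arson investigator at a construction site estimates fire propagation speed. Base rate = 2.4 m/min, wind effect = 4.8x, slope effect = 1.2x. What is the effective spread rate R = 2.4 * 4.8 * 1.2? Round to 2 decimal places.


Fire spread rate calculation:
R = R0 * wind_factor * slope_factor
= 2.4 * 4.8 * 1.2
= 11.52 * 1.2
= 13.82 m/min

13.82


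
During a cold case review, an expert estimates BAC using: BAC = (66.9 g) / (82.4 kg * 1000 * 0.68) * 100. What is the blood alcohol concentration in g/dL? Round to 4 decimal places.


Applying the Widmark formula:
BAC = (dose_g / (body_wt * 1000 * r)) * 100
Denominator = 82.4 * 1000 * 0.68 = 56032
BAC = (66.9 / 56032) * 100
BAC = 0.1194 g/dL

0.1194


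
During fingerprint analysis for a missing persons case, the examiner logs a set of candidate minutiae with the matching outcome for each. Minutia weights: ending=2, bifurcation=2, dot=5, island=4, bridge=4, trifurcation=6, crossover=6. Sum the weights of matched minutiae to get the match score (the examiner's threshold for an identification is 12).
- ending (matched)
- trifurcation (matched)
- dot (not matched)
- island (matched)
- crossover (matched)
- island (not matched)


Weighted minutiae match score:
  ending: matched, +2 (running total 2)
  trifurcation: matched, +6 (running total 8)
  dot: not matched, +0
  island: matched, +4 (running total 12)
  crossover: matched, +6 (running total 18)
  island: not matched, +0
Total score = 18
Threshold = 12; verdict = identification

18


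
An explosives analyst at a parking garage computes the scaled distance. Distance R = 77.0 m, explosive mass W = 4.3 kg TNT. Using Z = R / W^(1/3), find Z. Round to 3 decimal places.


Scaled distance calculation:
W^(1/3) = 4.3^(1/3) = 1.626133
Z = R / W^(1/3) = 77.0 / 1.626133
Z = 47.352 m/kg^(1/3)

47.352


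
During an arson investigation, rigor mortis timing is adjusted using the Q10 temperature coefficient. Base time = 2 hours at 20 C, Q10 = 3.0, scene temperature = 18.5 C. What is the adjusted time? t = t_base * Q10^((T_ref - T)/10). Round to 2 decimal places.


Rigor mortis time adjustment:
Exponent = (T_ref - T_actual) / 10 = (20 - 18.5) / 10 = 0.15
Q10 factor = 3.0^0.15 = 1.17915
t_adjusted = 2 * 1.17915 = 2.36 hours

2.36


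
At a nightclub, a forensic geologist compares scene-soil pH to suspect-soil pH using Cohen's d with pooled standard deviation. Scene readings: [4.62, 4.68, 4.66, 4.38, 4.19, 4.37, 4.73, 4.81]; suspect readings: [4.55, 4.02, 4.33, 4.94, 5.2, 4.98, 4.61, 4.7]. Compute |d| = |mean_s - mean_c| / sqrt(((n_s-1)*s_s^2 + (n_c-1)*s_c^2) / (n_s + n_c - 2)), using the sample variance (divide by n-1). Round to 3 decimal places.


Pooled-variance Cohen's d for soil pH comparison:
Scene mean = 36.44 / 8 = 4.555
Suspect mean = 37.33 / 8 = 4.66625
Scene sample variance s_s^2 = 0.046371
Suspect sample variance s_c^2 = 0.143827
Pooled variance = ((n_s-1)*s_s^2 + (n_c-1)*s_c^2) / (n_s + n_c - 2) = 0.095099
Pooled SD = sqrt(0.095099) = 0.308381
Mean difference = -0.11125
|d| = |-0.11125| / 0.308381 = 0.361

0.361


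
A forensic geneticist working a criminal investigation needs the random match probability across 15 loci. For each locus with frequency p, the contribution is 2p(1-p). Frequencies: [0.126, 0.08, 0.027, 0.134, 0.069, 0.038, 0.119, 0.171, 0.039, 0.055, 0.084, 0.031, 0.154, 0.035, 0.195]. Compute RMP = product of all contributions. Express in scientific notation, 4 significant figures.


Computing RMP for 15 loci:
Locus 1: 2 * 0.126 * 0.874 = 0.220248
Locus 2: 2 * 0.08 * 0.92 = 0.1472
Locus 3: 2 * 0.027 * 0.973 = 0.052542
Locus 4: 2 * 0.134 * 0.866 = 0.232088
Locus 5: 2 * 0.069 * 0.931 = 0.128478
Locus 6: 2 * 0.038 * 0.962 = 0.073112
Locus 7: 2 * 0.119 * 0.881 = 0.209678
Locus 8: 2 * 0.171 * 0.829 = 0.283518
Locus 9: 2 * 0.039 * 0.961 = 0.074958
Locus 10: 2 * 0.055 * 0.945 = 0.10395
Locus 11: 2 * 0.084 * 0.916 = 0.153888
Locus 12: 2 * 0.031 * 0.969 = 0.060078
Locus 13: 2 * 0.154 * 0.846 = 0.260568
Locus 14: 2 * 0.035 * 0.965 = 0.06755
Locus 15: 2 * 0.195 * 0.805 = 0.31395
RMP = 8.788e-14

8.788e-14


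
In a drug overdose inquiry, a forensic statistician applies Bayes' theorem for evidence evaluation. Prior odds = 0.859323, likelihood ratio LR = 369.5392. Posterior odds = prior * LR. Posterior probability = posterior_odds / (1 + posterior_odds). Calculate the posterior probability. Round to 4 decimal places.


Bayesian evidence evaluation:
Posterior odds = prior_odds * LR = 0.859323 * 369.5392 = 317.5535
Posterior probability = posterior_odds / (1 + posterior_odds)
= 317.5535 / (1 + 317.5535)
= 317.5535 / 318.5535
= 0.9969

0.9969


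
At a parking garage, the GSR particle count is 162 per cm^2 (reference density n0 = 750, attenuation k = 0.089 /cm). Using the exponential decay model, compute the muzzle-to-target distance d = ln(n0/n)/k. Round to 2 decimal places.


GSR distance calculation:
n0/n = 750 / 162 = 4.62963
ln(n0/n) = 1.532477
d = 1.532477 / 0.089 = 17.22 cm

17.22


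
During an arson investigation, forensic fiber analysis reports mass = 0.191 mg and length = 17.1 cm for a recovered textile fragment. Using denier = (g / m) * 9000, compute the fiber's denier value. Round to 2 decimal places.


Denier calculation:
Mass in grams = 0.191 mg / 1000 = 0.000191 g
Length in meters = 17.1 cm / 100 = 0.171 m
Linear density = mass / length = 0.000191 / 0.171 = 0.00111696 g/m
Denier = (g/m) * 9000 = 0.00111696 * 9000 = 10.05

10.05


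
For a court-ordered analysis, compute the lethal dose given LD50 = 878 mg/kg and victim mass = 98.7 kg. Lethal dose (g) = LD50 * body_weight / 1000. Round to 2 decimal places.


Lethal dose calculation:
Lethal dose = LD50 * body_weight / 1000
= 878 * 98.7 / 1000
= 86658.6 / 1000
= 86.66 g

86.66


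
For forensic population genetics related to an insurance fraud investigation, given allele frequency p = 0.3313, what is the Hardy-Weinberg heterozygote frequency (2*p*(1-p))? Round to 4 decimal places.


Hardy-Weinberg heterozygote frequency:
q = 1 - p = 1 - 0.3313 = 0.6687
2pq = 2 * 0.3313 * 0.6687 = 0.4431

0.4431


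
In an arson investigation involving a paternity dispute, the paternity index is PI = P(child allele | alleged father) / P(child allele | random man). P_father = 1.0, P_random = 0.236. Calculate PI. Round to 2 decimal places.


Paternity Index calculation:
PI = P(allele|father) / P(allele|random)
PI = 1.0 / 0.236
PI = 4.24

4.24


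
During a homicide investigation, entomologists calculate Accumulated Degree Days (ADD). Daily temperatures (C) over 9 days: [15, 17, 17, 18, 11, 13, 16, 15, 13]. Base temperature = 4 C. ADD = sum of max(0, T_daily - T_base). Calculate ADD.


Computing ADD day by day:
Day 1: max(0, 15 - 4) = 11
Day 2: max(0, 17 - 4) = 13
Day 3: max(0, 17 - 4) = 13
Day 4: max(0, 18 - 4) = 14
Day 5: max(0, 11 - 4) = 7
Day 6: max(0, 13 - 4) = 9
Day 7: max(0, 16 - 4) = 12
Day 8: max(0, 15 - 4) = 11
Day 9: max(0, 13 - 4) = 9
Total ADD = 99

99


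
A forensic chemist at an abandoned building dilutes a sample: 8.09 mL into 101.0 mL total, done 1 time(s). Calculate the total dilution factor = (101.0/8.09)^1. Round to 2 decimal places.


Dilution factor calculation:
Single dilution = V_total / V_sample = 101.0 / 8.09 ≈ 12.484549
Number of dilutions = 1
Total DF = (101.0 / 8.09)^1 (full precision, rounded at the end) = 12.48

12.48


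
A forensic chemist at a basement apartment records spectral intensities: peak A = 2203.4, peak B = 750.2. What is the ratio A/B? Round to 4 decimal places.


Spectral peak ratio:
Peak A = 2203.4 counts
Peak B = 750.2 counts
Ratio = 2203.4 / 750.2 = 2.9371

2.9371


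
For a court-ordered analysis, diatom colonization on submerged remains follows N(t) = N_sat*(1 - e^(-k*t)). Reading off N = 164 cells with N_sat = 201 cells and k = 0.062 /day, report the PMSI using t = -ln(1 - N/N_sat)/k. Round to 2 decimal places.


PMSI from diatom colonization curve:
N / N_sat = 164 / 201 = 0.81592
1 - N/N_sat = 0.18408
ln(1 - N/N_sat) = -1.692385
t = -ln(1 - N/N_sat) / k = -(-1.692385) / 0.062 = 27.30 days

27.30


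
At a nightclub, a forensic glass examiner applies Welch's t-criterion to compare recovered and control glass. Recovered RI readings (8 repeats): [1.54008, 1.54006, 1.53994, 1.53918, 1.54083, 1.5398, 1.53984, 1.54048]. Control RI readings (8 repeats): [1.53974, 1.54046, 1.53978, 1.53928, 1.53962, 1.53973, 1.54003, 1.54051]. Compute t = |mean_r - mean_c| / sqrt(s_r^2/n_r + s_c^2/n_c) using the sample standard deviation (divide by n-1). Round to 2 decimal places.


Welch's t-criterion for glass RI comparison:
Recovered mean = sum / n_r = 12.32021 / 8 = 1.5400262
Control mean = sum / n_c = 12.31915 / 8 = 1.5398938
Recovered sample variance s_r^2 = 2.37912e-07
Control sample variance s_c^2 = 1.76284e-07
Welch SE (unpooled) = sqrt(s_r^2/n_r + s_c^2/n_c) = sqrt(2.97391e-08 + 2.20355e-08) = sqrt(5.17746e-08) = 0.00022754
|mean_r - mean_c| = 0.0001325
t = 0.0001325 / 0.00022754 = 0.58

0.58


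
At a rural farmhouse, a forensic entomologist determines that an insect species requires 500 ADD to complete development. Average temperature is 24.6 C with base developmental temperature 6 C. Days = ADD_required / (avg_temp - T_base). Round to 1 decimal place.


Insect development time:
Effective temperature = avg_temp - T_base = 24.6 - 6 = 18.6 C
Days = ADD / effective_temp = 500 / 18.6 = 26.9 days

26.9


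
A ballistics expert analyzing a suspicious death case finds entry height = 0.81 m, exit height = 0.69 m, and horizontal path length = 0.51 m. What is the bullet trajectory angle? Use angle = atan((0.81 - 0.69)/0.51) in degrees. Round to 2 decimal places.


Bullet trajectory angle:
Height difference = 0.81 - 0.69 = 0.12 m
angle = atan(0.12 / 0.51)
angle = atan(0.235294)
angle = 13.24 degrees

13.24


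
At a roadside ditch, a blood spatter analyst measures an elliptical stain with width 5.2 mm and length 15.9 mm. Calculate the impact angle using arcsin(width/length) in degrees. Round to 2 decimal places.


Blood spatter impact angle calculation:
width / length = 5.2 / 15.9 = 0.327044
angle = arcsin(0.327044)
angle = 19.09 degrees

19.09


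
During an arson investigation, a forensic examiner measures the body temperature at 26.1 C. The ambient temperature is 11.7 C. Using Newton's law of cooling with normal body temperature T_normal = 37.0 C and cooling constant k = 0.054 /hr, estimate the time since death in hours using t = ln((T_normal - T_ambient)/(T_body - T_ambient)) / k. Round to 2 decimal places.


Using Newton's law of cooling:
t = ln((T_normal - T_ambient) / (T_body - T_ambient)) / k
T_normal - T_ambient = 25.3
T_body - T_ambient = 14.4
Ratio = 1.756944
ln(ratio) = 0.563576
t = 0.563576 / 0.054 = 10.44 hours

10.44


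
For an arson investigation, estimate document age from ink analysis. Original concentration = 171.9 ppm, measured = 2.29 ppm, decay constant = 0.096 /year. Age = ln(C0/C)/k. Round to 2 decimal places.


Document age estimation:
C0/C = 171.9 / 2.29 = 75.065502
ln(C0/C) = 4.318361
t = 4.318361 / 0.096 = 44.98 years

44.98


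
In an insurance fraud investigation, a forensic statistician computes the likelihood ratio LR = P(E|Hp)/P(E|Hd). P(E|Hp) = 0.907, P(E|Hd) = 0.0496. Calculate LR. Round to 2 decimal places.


Likelihood ratio calculation:
LR = P(E|Hp) / P(E|Hd)
LR = 0.907 / 0.0496
LR = 18.29

18.29


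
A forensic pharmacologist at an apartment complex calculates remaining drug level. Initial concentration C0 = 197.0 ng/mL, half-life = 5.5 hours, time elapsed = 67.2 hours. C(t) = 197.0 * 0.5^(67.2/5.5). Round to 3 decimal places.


Drug concentration decay:
Number of half-lives = t / t_half = 67.2 / 5.5 = 12.218182
Decay factor = 0.5^12.218182 = 0.00020988
C(t) = 197.0 * 0.00020988 = 0.041 ng/mL

0.041


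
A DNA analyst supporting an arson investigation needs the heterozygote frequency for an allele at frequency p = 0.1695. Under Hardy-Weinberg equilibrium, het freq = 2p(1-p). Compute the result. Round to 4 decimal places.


Hardy-Weinberg heterozygote frequency:
q = 1 - p = 1 - 0.1695 = 0.8305
2pq = 2 * 0.1695 * 0.8305 = 0.2815

0.2815


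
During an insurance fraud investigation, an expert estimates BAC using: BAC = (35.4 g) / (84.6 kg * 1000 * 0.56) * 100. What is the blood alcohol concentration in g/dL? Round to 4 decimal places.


Applying the Widmark formula:
BAC = (dose_g / (body_wt * 1000 * r)) * 100
Denominator = 84.6 * 1000 * 0.56 = 47376
BAC = (35.4 / 47376) * 100
BAC = 0.0747 g/dL

0.0747
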